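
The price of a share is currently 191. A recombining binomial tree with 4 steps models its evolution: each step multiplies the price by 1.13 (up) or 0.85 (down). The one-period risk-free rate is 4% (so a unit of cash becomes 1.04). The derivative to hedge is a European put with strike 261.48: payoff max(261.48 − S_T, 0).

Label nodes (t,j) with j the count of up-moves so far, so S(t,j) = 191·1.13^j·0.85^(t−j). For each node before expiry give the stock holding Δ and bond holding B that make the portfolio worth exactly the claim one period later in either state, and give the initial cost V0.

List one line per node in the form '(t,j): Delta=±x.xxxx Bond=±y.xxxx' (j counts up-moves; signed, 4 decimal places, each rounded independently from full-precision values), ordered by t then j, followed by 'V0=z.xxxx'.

(0,0): Delta=-0.7406 Bond=183.0224
(1,0): Delta=-1.0000 Bond=232.4548
(1,1): Delta=-0.6482 Bond=170.3958
(2,0): Delta=-1.0000 Bond=241.7530
(2,1): Delta=-1.0000 Bond=241.7530
(2,2): Delta=-0.5228 Bond=146.6394
(3,0): Delta=-1.0000 Bond=251.4231
(3,1): Delta=-1.0000 Bond=251.4231
(3,2): Delta=-1.0000 Bond=251.4231
(3,3): Delta=-0.3528 Bond=105.6491
V0=41.5653

Under the risk-neutral measure, an up-move has probability p* = (R−d)/(u−d) = 0.6786 and values discount at R = 1.04.
Terminal payoffs: V(4,0)=161.7768, V(4,1)=128.9334, V(4,2)=85.2710, V(4,3)=27.2257, V(4,4)=0.0000
Node (3,0) S=117.2979: V=(p*·128.9334+(1−p*)·161.7768)/1.04=134.1252; Δ=(128.9334−161.7768)/(132.5466−99.7032)=-1.0000; B=V−Δ·S=251.4231
Node (3,1) S=155.9372: V=(p*·85.2710+(1−p*)·128.9334)/1.04=95.4859; Δ=(85.2710−128.9334)/(176.2090−132.5466)=-1.0000; B=V−Δ·S=251.4231
Node (3,2) S=207.3047: V=(p*·27.2257+(1−p*)·85.2710)/1.04=44.1184; Δ=(27.2257−85.2710)/(234.2543−176.2090)=-1.0000; B=V−Δ·S=251.4231
Node (3,3) S=275.5933: V=(p*·0.0000+(1−p*)·27.2257)/1.04=8.4145; Δ=(0.0000−27.2257)/(311.4205−234.2543)=-0.3528; B=V−Δ·S=105.6491
Node (2,0) S=137.9975: V=(p*·95.4859+(1−p*)·134.1252)/1.04=103.7555; Δ=(95.4859−134.1252)/(155.9372−117.2979)=-1.0000; B=V−Δ·S=241.7530
Node (2,1) S=183.4555: V=(p*·44.1184+(1−p*)·95.4859)/1.04=58.2975; Δ=(44.1184−95.4859)/(207.3047−155.9372)=-1.0000; B=V−Δ·S=241.7530
Node (2,2) S=243.8879: V=(p*·8.4145+(1−p*)·44.1184)/1.04=19.1257; Δ=(8.4145−44.1184)/(275.5933−207.3047)=-0.5228; B=V−Δ·S=146.6394
Node (1,0) S=162.3500: V=(p*·58.2975+(1−p*)·103.7555)/1.04=70.1048; Δ=(58.2975−103.7555)/(183.4555−137.9975)=-1.0000; B=V−Δ·S=232.4548
Node (1,1) S=215.8300: V=(p*·19.1257+(1−p*)·58.2975)/1.04=30.4968; Δ=(19.1257−58.2975)/(243.8879−183.4555)=-0.6482; B=V−Δ·S=170.3958
Node (0,0) S=191.0000: V=(p*·30.4968+(1−p*)·70.1048)/1.04=41.5653; Δ=(30.4968−70.1048)/(215.8300−162.3500)=-0.7406; B=V−Δ·S=183.0224
Self-financing check: at every node Δ·S+B equals the discounted successor values.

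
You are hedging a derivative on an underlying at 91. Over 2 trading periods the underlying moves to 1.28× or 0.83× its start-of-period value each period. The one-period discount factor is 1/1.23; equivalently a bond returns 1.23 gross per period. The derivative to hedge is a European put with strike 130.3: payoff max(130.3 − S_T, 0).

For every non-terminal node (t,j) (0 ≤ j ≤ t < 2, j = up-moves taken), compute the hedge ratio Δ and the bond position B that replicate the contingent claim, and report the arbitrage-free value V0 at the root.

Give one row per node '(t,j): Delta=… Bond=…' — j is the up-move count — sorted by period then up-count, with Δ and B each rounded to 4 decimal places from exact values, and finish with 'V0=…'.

No-arbitrage ⇒ martingale measure with p* = (R−d)/(u−d) = 0.8889.
Payoff layer (t=2): V(2,0)=67.6101, V(2,1)=33.6216, V(2,2)=0.0000
Node (1,0) S=75.5300: V=(p*·33.6216+(1−p*)·67.6101)/1.23=30.4050; Δ=(33.6216−67.6101)/(96.6784−62.6899)=-1.0000; B=V−Δ·S=105.9350
Node (1,1) S=116.4800: V=(p*·0.0000+(1−p*)·33.6216)/1.23=3.0372; Δ=(0.0000−33.6216)/(149.0944−96.6784)=-0.6414; B=V−Δ·S=77.7518
Node (0,0) S=91.0000: V=(p*·3.0372+(1−p*)·30.4050)/1.23=4.9415; Δ=(3.0372−30.4050)/(116.4800−75.5300)=-0.6683; B=V−Δ·S=65.7588
Root portfolio cost Δ·91+B reproduces V0=4.9415.

(0,0): Delta=-0.6683 Bond=65.7588
(1,0): Delta=-1.0000 Bond=105.9350
(1,1): Delta=-0.6414 Bond=77.7518
V0=4.9415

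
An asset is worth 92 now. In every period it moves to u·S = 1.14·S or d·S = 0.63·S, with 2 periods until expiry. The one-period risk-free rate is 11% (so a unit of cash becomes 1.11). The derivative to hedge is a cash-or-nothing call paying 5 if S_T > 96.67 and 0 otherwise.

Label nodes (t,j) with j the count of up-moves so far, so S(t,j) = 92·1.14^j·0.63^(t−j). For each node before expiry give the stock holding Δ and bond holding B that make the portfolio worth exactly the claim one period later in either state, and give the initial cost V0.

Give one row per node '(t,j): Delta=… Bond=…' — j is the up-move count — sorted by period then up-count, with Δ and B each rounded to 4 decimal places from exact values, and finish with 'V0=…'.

The replicating-portfolio and risk-neutral prices coincide; use p* = (1.11−0.63)/(1.14−0.63) = 0.9412 for the latter.
At expiry t=2: V(2,0)=0.0000, V(2,1)=0.0000, V(2,2)=5.0000
Node (1,0) S=57.9600: V=(p*·0.0000+(1−p*)·0.0000)/1.11=0.0000; Δ=(0.0000−0.0000)/(66.0744−36.5148)=0.0000; B=V−Δ·S=0.0000
Node (1,1) S=104.8800: V=(p*·5.0000+(1−p*)·0.0000)/1.11=4.2395; Δ=(5.0000−0.0000)/(119.5632−66.0744)=0.0935; B=V−Δ·S=-5.5644
Node (0,0) S=92.0000: V=(p*·4.2395+(1−p*)·0.0000)/1.11=3.5947; Δ=(4.2395−0.0000)/(104.8800−57.9600)=0.0904; B=V−Δ·S=-4.7181
Each (Δ,B) replicates both successor values, so the strategy is self-financing and V0 is arbitrage-free.

(0,0): Delta=0.0904 Bond=-4.7181
(1,0): Delta=0.0000 Bond=0.0000
(1,1): Delta=0.0935 Bond=-5.5644
V0=3.5947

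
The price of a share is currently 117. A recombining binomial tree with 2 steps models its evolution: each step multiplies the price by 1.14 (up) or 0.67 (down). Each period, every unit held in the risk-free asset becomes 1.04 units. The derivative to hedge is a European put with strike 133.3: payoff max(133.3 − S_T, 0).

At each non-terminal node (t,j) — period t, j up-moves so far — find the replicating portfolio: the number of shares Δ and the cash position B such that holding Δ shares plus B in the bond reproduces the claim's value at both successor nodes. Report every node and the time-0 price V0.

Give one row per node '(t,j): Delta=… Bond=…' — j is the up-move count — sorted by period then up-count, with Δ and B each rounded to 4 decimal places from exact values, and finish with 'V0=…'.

Risk-neutral probability p* = (R−d)/(u−d) = (1.04−0.67)/(1.14−0.67) = 0.7872.
Terminal values V(2,·): V(2,0)=80.7787, V(2,1)=43.9354, V(2,2)=0.0000
Node (1,0) S=78.3900: V=(p*·43.9354+(1−p*)·80.7787)/1.04=49.7831; Δ=(43.9354−80.7787)/(89.3646−52.5213)=-1.0000; B=V−Δ·S=128.1731
Node (1,1) S=133.3800: V=(p*·0.0000+(1−p*)·43.9354)/1.04=8.9884; Δ=(0.0000−43.9354)/(152.0532−89.3646)=-0.7009; B=V−Δ·S=102.4680
Node (0,0) S=117.0000: V=(p*·8.9884+(1−p*)·49.7831)/1.04=16.9886; Δ=(8.9884−49.7831)/(133.3800−78.3900)=-0.7419; B=V−Δ·S=103.7857
Check: Δ(0,0)·S0 + B(0,0) = 16.9886 = V0.

(0,0): Delta=-0.7419 Bond=103.7857
(1,0): Delta=-1.0000 Bond=128.1731
(1,1): Delta=-0.7009 Bond=102.4680
V0=16.9886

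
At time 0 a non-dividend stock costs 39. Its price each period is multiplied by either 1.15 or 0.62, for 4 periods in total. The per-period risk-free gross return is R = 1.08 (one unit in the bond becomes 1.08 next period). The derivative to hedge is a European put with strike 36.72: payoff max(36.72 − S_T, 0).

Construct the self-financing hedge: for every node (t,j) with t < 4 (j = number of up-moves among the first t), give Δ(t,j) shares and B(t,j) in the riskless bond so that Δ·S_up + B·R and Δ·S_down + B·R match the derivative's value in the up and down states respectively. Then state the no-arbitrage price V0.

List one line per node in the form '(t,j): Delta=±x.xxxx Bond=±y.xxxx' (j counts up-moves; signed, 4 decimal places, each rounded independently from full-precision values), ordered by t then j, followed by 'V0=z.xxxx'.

(0,0): Delta=-0.2100 Bond=9.3299
(1,0): Delta=-0.9972 Bond=29.1112
(1,1): Delta=-0.1454 Bond=7.1797
(2,0): Delta=-1.0000 Bond=31.4815
(2,1): Delta=-0.9970 Bond=31.4338
(2,2): Delta=-0.0756 Bond=4.1507
(3,0): Delta=-1.0000 Bond=34.0000
(3,1): Delta=-1.0000 Bond=34.0000
(3,2): Delta=-0.9968 Bond=33.9407
(3,3): Delta=0.0000 Bond=0.0000
V0=1.1390

No-arbitrage ⇒ martingale measure with p* = (R−d)/(u−d) = 0.8679.
Terminal values V(4,·): V(4,0)=30.9572, V(4,1)=26.0310, V(4,2)=16.8936, V(4,3)=0.0000, V(4,4)=0.0000
(3,0): S=9.2948. Δ = (V_up−V_dn)/(S_up−S_dn) = (26.0310−30.9572)/(10.6890−5.7628) = -1.0000. V = [p*·26.0310 + (1−p*)·30.9572]/1.08 = 24.7052. B = V − Δ·S = 34.0000.
(3,1): S=17.2403. Δ = (V_up−V_dn)/(S_up−S_dn) = (16.8936−26.0310)/(19.8264−10.6890) = -1.0000. V = [p*·16.8936 + (1−p*)·26.0310]/1.08 = 16.7597. B = V − Δ·S = 34.0000.
(3,2): S=31.9780. Δ = (V_up−V_dn)/(S_up−S_dn) = (0.0000−16.8936)/(36.7748−19.8264) = -0.9968. V = [p*·0.0000 + (1−p*)·16.8936]/1.08 = 2.0660. B = V − Δ·S = 33.9407.
(3,3): S=59.3141. Δ = (V_up−V_dn)/(S_up−S_dn) = (0.0000−0.0000)/(68.2112−36.7748) = 0.0000. V = [p*·0.0000 + (1−p*)·0.0000]/1.08 = 0.0000. B = V − Δ·S = 0.0000.
(2,0): S=14.9916. Δ = (V_up−V_dn)/(S_up−S_dn) = (16.7597−24.7052)/(17.2403−9.2948) = -1.0000. V = [p*·16.7597 + (1−p*)·24.7052]/1.08 = 16.4899. B = V − Δ·S = 31.4815.
(2,1): S=27.8070. Δ = (V_up−V_dn)/(S_up−S_dn) = (2.0660−16.7597)/(31.9780−17.2403) = -0.9970. V = [p*·2.0660 + (1−p*)·16.7597]/1.08 = 3.7098. B = V − Δ·S = 31.4338.
(2,2): S=51.5775. Δ = (V_up−V_dn)/(S_up−S_dn) = (0.0000−2.0660)/(59.3141−31.9780) = -0.0756. V = [p*·0.0000 + (1−p*)·2.0660]/1.08 = 0.2526. B = V − Δ·S = 4.1507.
(1,0): S=24.1800. Δ = (V_up−V_dn)/(S_up−S_dn) = (3.7098−16.4899)/(27.8070−14.9916) = -0.9972. V = [p*·3.7098 + (1−p*)·16.4899]/1.08 = 4.9979. B = V − Δ·S = 29.1112.
(1,1): S=44.8500. Δ = (V_up−V_dn)/(S_up−S_dn) = (0.2526−3.7098)/(51.5775−27.8070) = -0.1454. V = [p*·0.2526 + (1−p*)·3.7098]/1.08 = 0.6567. B = V − Δ·S = 7.1797.
(0,0): S=39.0000. Δ = (V_up−V_dn)/(S_up−S_dn) = (0.6567−4.9979)/(44.8500−24.1800) = -0.2100. V = [p*·0.6567 + (1−p*)·4.9979]/1.08 = 1.1390. B = V − Δ·S = 9.3299.
The time-0 hedge costs 1.1390, which is the no-arbitrage price.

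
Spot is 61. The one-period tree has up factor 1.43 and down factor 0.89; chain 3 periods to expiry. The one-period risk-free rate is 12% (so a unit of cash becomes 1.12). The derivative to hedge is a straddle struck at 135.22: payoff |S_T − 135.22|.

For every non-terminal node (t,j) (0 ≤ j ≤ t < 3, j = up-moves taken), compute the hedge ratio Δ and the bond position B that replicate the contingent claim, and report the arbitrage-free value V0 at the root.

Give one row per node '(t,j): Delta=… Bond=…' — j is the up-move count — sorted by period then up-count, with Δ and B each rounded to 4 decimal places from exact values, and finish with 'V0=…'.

Since d<R<u, set p* = (R−d)/(u−d) = 0.4259; price each node as the discounted p*-expectation of its children.
Payoff layer (t=3): V(3,0)=92.2169, V(3,1)=66.1251, V(3,2)=24.2024, V(3,3)=43.1566
(2,0): S=48.3181. Δ = (V_up−V_dn)/(S_up−S_dn) = (66.1251−92.2169)/(69.0949−43.0031) = -1.0000. V = [p*·66.1251 + (1−p*)·92.2169]/1.12 = 72.4140. B = V − Δ·S = 120.7321.
(2,1): S=77.6347. Δ = (V_up−V_dn)/(S_up−S_dn) = (24.2024−66.1251)/(111.0176−69.0949) = -1.0000. V = [p*·24.2024 + (1−p*)·66.1251]/1.12 = 43.0974. B = V − Δ·S = 120.7321.
(2,2): S=124.7389. Δ = (V_up−V_dn)/(S_up−S_dn) = (43.1566−24.2024)/(178.3766−111.0176) = 0.2814. V = [p*·43.1566 + (1−p*)·24.2024]/1.12 = 28.8174. B = V − Δ·S = -6.2831.
(1,0): S=54.2900. Δ = (V_up−V_dn)/(S_up−S_dn) = (43.0974−72.4140)/(77.6347−48.3181) = -1.0000. V = [p*·43.0974 + (1−p*)·72.4140]/1.12 = 53.5066. B = V − Δ·S = 107.7966.
(1,1): S=87.2300. Δ = (V_up−V_dn)/(S_up−S_dn) = (28.8174−43.0974)/(124.7389−77.6347) = -0.3032. V = [p*·28.8174 + (1−p*)·43.0974]/1.12 = 33.0493. B = V − Δ·S = 59.4938.
(0,0): S=61.0000. Δ = (V_up−V_dn)/(S_up−S_dn) = (33.0493−53.5066)/(87.2300−54.2900) = -0.6210. V = [p*·33.0493 + (1−p*)·53.5066]/1.12 = 39.9940. B = V − Δ·S = 77.8778.
Root portfolio cost Δ·61+B reproduces V0=39.9940.

(0,0): Delta=-0.6210 Bond=77.8778
(1,0): Delta=-1.0000 Bond=107.7966
(1,1): Delta=-0.3032 Bond=59.4938
(2,0): Delta=-1.0000 Bond=120.7321
(2,1): Delta=-1.0000 Bond=120.7321
(2,2): Delta=0.2814 Bond=-6.2831
V0=39.9940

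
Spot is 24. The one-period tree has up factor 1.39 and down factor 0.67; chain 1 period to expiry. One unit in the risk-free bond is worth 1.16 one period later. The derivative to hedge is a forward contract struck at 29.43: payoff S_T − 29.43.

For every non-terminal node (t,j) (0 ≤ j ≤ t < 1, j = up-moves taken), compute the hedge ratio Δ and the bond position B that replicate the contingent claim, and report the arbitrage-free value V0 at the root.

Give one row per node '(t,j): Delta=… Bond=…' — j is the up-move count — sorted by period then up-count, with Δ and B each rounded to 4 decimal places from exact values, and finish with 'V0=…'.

Risk-neutral probability p* = (R−d)/(u−d) = (1.16−0.67)/(1.39−0.67) = 0.6806.
Payoff layer (t=1): V(1,0)=-13.3500, V(1,1)=3.9300
  t=0,j=0: stock 24.0000 → up 33.3600 (V=3.9300), down 16.0800 (V=-13.3500). Price -1.3707; hedge Δ=1.0000, bond B=-25.3707.
The time-0 hedge costs -1.3707, which is the no-arbitrage price.

(0,0): Delta=1.0000 Bond=-25.3707
V0=-1.3707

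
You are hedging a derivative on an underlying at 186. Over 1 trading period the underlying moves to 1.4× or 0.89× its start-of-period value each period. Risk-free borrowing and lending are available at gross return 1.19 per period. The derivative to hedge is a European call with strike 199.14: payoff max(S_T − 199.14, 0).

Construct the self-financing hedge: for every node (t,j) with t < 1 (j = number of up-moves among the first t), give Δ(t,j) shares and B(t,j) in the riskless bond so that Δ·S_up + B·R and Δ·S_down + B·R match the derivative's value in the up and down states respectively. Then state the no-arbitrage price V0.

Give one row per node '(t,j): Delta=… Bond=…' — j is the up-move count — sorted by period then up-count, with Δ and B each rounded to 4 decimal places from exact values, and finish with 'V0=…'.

Since d<R<u, set p* = (R−d)/(u−d) = 0.5882; price each node as the discounted p*-expectation of its children.
At expiry t=1: V(1,0)=0.0000, V(1,1)=61.2600
  t=0,j=0: stock 186.0000 → up 260.4000 (V=61.2600), down 165.5400 (V=0.0000). Price 30.2818; hedge Δ=0.6458, bond B=-89.8359.
Self-financing check: at every node Δ·S+B equals the discounted successor values.

(0,0): Delta=0.6458 Bond=-89.8359
V0=30.2818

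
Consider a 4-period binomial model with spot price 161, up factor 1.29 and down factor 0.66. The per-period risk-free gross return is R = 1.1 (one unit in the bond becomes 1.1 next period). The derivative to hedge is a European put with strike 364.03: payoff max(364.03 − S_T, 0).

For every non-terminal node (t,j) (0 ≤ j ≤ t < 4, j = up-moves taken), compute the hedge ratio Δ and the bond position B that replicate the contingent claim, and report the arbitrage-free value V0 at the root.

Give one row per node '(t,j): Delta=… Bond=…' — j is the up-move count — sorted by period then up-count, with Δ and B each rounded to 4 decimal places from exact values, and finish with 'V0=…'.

(0,0): Delta=-0.7935 Bond=228.6937
(1,0): Delta=-1.0000 Bond=273.5011
(1,1): Delta=-0.7479 Bond=242.0898
(2,0): Delta=-1.0000 Bond=300.8512
(2,1): Delta=-1.0000 Bond=300.8512
(2,2): Delta=-0.6922 Bond=251.3783
(3,0): Delta=-1.0000 Bond=330.9364
(3,1): Delta=-1.0000 Bond=330.9364
(3,2): Delta=-1.0000 Bond=330.9364
(3,3): Delta=-0.6242 Bond=253.0165
V0=100.9332

Since d<R<u, set p* = (R−d)/(u−d) = 0.6984; price each node as the discounted p*-expectation of its children.
Terminal payoffs: V(4,0)=333.4807, V(4,1)=304.3200, V(4,2)=247.3240, V(4,3)=135.9228, V(4,4)=0.0000
  t=3,j=0: stock 46.2869 → up 59.7100 (V=304.3200), down 30.5493 (V=333.4807). Price 284.6495; hedge Δ=-1.0000, bond B=330.9364.
  t=3,j=1: stock 90.4698 → up 116.7060 (V=247.3240), down 59.7100 (V=304.3200). Price 240.4666; hedge Δ=-1.0000, bond B=330.9364.
  t=3,j=2: stock 176.8273 → up 228.1072 (V=135.9228), down 116.7060 (V=247.3240). Price 154.1091; hedge Δ=-1.0000, bond B=330.9364.
  t=3,j=3: stock 345.6169 → up 445.8458 (V=0.0000), down 228.1072 (V=135.9228). Price 37.2660; hedge Δ=-0.6242, bond B=253.0165.
  t=2,j=0: stock 70.1316 → up 90.4698 (V=240.4666), down 46.2869 (V=284.6495). Price 230.7196; hedge Δ=-1.0000, bond B=300.8512.
  t=2,j=1: stock 137.0754 → up 176.8273 (V=154.1091), down 90.4698 (V=240.4666). Price 163.7758; hedge Δ=-1.0000, bond B=300.8512.
  t=2,j=2: stock 267.9201 → up 345.6169 (V=37.2660), down 176.8273 (V=154.1091). Price 65.9131; hedge Δ=-0.6922, bond B=251.3783.
  t=1,j=0: stock 106.2600 → up 137.0754 (V=163.7758), down 70.1316 (V=230.7196). Price 167.2411; hedge Δ=-1.0000, bond B=273.5011.
  t=1,j=1: stock 207.6900 → up 267.9201 (V=65.9131), down 137.0754 (V=163.7758). Price 86.7520; hedge Δ=-0.7479, bond B=242.0898.
  t=0,j=0: stock 161.0000 → up 207.6900 (V=86.7520), down 106.2600 (V=167.2411). Price 100.9332; hedge Δ=-0.7935, bond B=228.6937.
Check: Δ(0,0)·S0 + B(0,0) = 100.9332 = V0.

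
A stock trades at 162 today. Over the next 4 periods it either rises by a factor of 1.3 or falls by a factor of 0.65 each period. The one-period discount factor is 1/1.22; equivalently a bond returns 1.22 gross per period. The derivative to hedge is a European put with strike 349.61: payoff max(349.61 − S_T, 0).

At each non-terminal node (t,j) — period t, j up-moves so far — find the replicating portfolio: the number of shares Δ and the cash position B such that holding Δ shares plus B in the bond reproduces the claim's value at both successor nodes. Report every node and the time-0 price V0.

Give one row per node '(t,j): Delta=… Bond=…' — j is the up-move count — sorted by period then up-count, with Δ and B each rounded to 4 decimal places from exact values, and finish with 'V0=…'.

No-arbitrage ⇒ martingale measure with p* = (R−d)/(u−d) = 0.8769.
At expiry t=4: V(4,0)=320.6920, V(4,1)=291.7740, V(4,2)=233.9380, V(4,3)=118.2659, V(4,4)=0.0000
  t=3,j=0: stock 44.4892 → up 57.8360 (V=291.7740), down 28.9180 (V=320.6920). Price 242.0763; hedge Δ=-1.0000, bond B=286.5656.
  t=3,j=1: stock 88.9785 → up 115.6721 (V=233.9380), down 57.8360 (V=291.7740). Price 197.5871; hedge Δ=-1.0000, bond B=286.5656.
  t=3,j=2: stock 177.9570 → up 231.3441 (V=118.2659), down 115.6721 (V=233.9380). Price 108.6086; hedge Δ=-1.0000, bond B=286.5656.
  t=3,j=3: stock 355.9140 → up 462.6882 (V=0.0000), down 231.3441 (V=118.2659). Price 11.9310; hedge Δ=-0.5112, bond B=193.8785.
  t=2,j=0: stock 68.4450 → up 88.9785 (V=197.5871), down 44.4893 (V=242.0763). Price 166.4448; hedge Δ=-1.0000, bond B=234.8898.
  t=2,j=1: stock 136.8900 → up 177.9570 (V=108.6086), down 88.9785 (V=197.5871). Price 97.9998; hedge Δ=-1.0000, bond B=234.8898.
  t=2,j=2: stock 273.7800 → up 355.9140 (V=11.9310), down 177.9570 (V=108.6086). Price 19.5326; hedge Δ=-0.5433, bond B=168.2673.
  t=1,j=0: stock 105.3000 → up 136.8900 (V=97.9998), down 68.4450 (V=166.4448). Price 87.2326; hedge Δ=-1.0000, bond B=192.5326.
  t=1,j=1: stock 210.6000 → up 273.7800 (V=19.5326), down 136.8900 (V=97.9998). Price 23.9263; hedge Δ=-0.5732, bond B=144.6451.
  t=0,j=0: stock 162.0000 → up 210.6000 (V=23.9263), down 105.3000 (V=87.2326). Price 25.9982; hedge Δ=-0.6012, bond B=123.3926.
The time-0 hedge costs 25.9982, which is the no-arbitrage price.

(0,0): Delta=-0.6012 Bond=123.3926
(1,0): Delta=-1.0000 Bond=192.5326
(1,1): Delta=-0.5732 Bond=144.6451
(2,0): Delta=-1.0000 Bond=234.8898
(2,1): Delta=-1.0000 Bond=234.8898
(2,2): Delta=-0.5433 Bond=168.2673
(3,0): Delta=-1.0000 Bond=286.5656
(3,1): Delta=-1.0000 Bond=286.5656
(3,2): Delta=-1.0000 Bond=286.5656
(3,3): Delta=-0.5112 Bond=193.8785
V0=25.9982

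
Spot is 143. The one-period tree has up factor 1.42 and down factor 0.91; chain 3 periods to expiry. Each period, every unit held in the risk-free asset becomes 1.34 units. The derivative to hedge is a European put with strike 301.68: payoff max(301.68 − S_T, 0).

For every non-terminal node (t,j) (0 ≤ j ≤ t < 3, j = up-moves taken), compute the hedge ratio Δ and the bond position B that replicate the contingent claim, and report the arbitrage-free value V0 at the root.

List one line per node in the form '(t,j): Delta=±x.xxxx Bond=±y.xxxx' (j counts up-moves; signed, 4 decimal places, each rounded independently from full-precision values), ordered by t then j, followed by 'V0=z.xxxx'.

No-arbitrage ⇒ martingale measure with p* = (R−d)/(u−d) = 0.8431.
Terminal payoffs: V(3,0)=193.9193, V(3,1)=133.5260, V(3,2)=39.2859, V(3,3)=0.0000
Node (2,0) S=118.4183: V=(p*·133.5260+(1−p*)·193.9193)/1.34=106.7160; Δ=(133.5260−193.9193)/(168.1540−107.7607)=-1.0000; B=V−Δ·S=225.1343
Node (2,1) S=184.7846: V=(p*·39.2859+(1−p*)·133.5260)/1.34=40.3497; Δ=(39.2859−133.5260)/(262.3941−168.1540)=-1.0000; B=V−Δ·S=225.1343
Node (2,2) S=288.3452: V=(p*·0.0000+(1−p*)·39.2859)/1.34=4.5989; Δ=(0.0000−39.2859)/(409.4502−262.3941)=-0.2671; B=V−Δ·S=81.6300
Node (1,0) S=130.1300: V=(p*·40.3497+(1−p*)·106.7160)/1.34=37.8807; Δ=(40.3497−106.7160)/(184.7846−118.4183)=-1.0000; B=V−Δ·S=168.0107
Node (1,1) S=203.0600: V=(p*·4.5989+(1−p*)·40.3497)/1.34=7.6171; Δ=(4.5989−40.3497)/(288.3452−184.7846)=-0.3452; B=V−Δ·S=77.7168
Node (0,0) S=143.0000: V=(p*·7.6171+(1−p*)·37.8807)/1.34=9.2271; Δ=(7.6171−37.8807)/(203.0600−130.1300)=-0.4150; B=V−Δ·S=68.5676
The time-0 hedge costs 9.2271, which is the no-arbitrage price.

(0,0): Delta=-0.4150 Bond=68.5676
(1,0): Delta=-1.0000 Bond=168.0107
(1,1): Delta=-0.3452 Bond=77.7168
(2,0): Delta=-1.0000 Bond=225.1343
(2,1): Delta=-1.0000 Bond=225.1343
(2,2): Delta=-0.2671 Bond=81.6300
V0=9.2271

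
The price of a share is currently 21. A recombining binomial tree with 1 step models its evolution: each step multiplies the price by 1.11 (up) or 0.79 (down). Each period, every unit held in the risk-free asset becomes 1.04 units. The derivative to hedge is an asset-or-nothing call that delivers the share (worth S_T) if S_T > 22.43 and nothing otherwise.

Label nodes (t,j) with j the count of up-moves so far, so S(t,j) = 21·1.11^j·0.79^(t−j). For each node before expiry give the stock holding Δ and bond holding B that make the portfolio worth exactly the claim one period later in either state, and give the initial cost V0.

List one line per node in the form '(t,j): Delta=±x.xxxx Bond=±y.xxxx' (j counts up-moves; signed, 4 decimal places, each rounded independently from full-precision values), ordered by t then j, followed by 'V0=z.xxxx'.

(0,0): Delta=3.4687 Bond=-55.3332
V0=17.5105

Under the risk-neutral measure, an up-move has probability p* = (R−d)/(u−d) = 0.7812 and values discount at R = 1.04.
Terminal values V(1,·): V(1,0)=0.0000, V(1,1)=23.3100
Node (0,0) S=21.0000: V=(p*·23.3100+(1−p*)·0.0000)/1.04=17.5105; Δ=(23.3100−0.0000)/(23.3100−16.5900)=3.4687; B=V−Δ·S=-55.3332
The time-0 hedge costs 17.5105, which is the no-arbitrage price.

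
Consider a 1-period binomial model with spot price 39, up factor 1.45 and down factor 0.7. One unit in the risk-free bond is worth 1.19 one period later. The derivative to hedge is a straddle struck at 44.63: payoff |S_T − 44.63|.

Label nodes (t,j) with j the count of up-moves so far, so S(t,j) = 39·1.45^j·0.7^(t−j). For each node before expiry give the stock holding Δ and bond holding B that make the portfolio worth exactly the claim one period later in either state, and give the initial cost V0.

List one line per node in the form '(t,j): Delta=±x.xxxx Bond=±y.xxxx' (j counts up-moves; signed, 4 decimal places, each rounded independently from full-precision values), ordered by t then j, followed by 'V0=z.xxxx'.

(0,0): Delta=-0.1850 Bond=18.8062
V0=11.5928

No-arbitrage ⇒ martingale measure with p* = (R−d)/(u−d) = 0.6533.
Payoff layer (t=1): V(1,0)=17.3300, V(1,1)=11.9200
  t=0,j=0: stock 39.0000 → up 56.5500 (V=11.9200), down 27.3000 (V=17.3300). Price 11.5928; hedge Δ=-0.1850, bond B=18.8062.
The time-0 hedge costs 11.5928, which is the no-arbitrage price.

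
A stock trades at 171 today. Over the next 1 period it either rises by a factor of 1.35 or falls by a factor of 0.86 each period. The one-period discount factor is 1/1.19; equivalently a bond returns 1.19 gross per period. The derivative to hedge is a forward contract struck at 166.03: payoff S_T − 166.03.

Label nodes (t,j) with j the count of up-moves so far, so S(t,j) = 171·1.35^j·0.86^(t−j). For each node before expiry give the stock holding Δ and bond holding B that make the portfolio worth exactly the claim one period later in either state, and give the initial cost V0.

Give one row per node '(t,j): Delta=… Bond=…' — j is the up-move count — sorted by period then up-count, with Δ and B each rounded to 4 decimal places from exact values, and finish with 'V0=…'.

(0,0): Delta=1.0000 Bond=-139.5210
V0=31.4790

The replicating-portfolio and risk-neutral prices coincide; use p* = (1.19−0.86)/(1.35−0.86) = 0.6735 for the latter.
Payoff layer (t=1): V(1,0)=-18.9700, V(1,1)=64.8200
  t=0,j=0: stock 171.0000 → up 230.8500 (V=64.8200), down 147.0600 (V=-18.9700). Price 31.4790; hedge Δ=1.0000, bond B=-139.5210.
Self-financing check: at every node Δ·S+B equals the discounted successor values.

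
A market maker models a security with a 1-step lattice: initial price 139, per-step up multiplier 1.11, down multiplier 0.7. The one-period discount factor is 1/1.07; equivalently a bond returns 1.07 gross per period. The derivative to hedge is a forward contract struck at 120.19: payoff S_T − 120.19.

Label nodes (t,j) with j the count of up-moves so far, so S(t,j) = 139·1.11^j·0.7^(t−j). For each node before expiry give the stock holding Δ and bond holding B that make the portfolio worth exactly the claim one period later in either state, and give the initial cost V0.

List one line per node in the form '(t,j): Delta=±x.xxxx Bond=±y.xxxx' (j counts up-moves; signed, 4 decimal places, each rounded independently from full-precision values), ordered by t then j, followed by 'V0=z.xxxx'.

(0,0): Delta=1.0000 Bond=-112.3271
V0=26.6729

No-arbitrage ⇒ martingale measure with p* = (R−d)/(u−d) = 0.9024.
Payoff layer (t=1): V(1,0)=-22.8900, V(1,1)=34.1000
  t=0,j=0: stock 139.0000 → up 154.2900 (V=34.1000), down 97.3000 (V=-22.8900). Price 26.6729; hedge Δ=1.0000, bond B=-112.3271.
The time-0 hedge costs 26.6729, which is the no-arbitrage price.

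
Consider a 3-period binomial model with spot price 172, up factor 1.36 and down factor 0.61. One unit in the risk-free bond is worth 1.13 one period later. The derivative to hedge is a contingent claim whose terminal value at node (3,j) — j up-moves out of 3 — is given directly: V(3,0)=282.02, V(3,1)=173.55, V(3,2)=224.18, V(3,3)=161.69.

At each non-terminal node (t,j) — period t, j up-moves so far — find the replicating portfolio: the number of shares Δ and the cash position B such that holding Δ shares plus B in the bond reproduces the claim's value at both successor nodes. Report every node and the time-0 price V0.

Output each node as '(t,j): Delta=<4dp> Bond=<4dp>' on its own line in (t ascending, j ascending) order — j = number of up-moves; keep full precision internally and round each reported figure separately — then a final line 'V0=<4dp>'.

The replicating-portfolio and risk-neutral prices coincide; use p* = (1.13−0.61)/(1.36−0.61) = 0.6933 for the latter.
Payoff layer (t=3): V(3,0)=282.0200, V(3,1)=173.5500, V(3,2)=224.1800, V(3,3)=161.6900
Node (2,0) S=64.0012: V=(p*·173.5500+(1−p*)·282.0200)/1.13=183.0214; Δ=(173.5500−282.0200)/(87.0416−39.0407)=-2.2597; B=V−Δ·S=327.6480
Node (2,1) S=142.6912: V=(p*·224.1800+(1−p*)·173.5500)/1.13=184.6491; Δ=(224.1800−173.5500)/(194.0600−87.0416)=0.4731; B=V−Δ·S=117.1424
Node (2,2) S=318.1312: V=(p*·161.6900+(1−p*)·224.1800)/1.13=160.0474; Δ=(161.6900−224.1800)/(432.6584−194.0600)=-0.2619; B=V−Δ·S=243.3674
Node (1,0) S=104.9200: V=(p*·184.6491+(1−p*)·183.0214)/1.13=162.9645; Δ=(184.6491−183.0214)/(142.6912−64.0012)=0.0207; B=V−Δ·S=160.7942
Node (1,1) S=233.9200: V=(p*·160.0474+(1−p*)·184.6491)/1.13=148.3115; Δ=(160.0474−184.6491)/(318.1312−142.6912)=-0.1402; B=V−Δ·S=181.1137
Node (0,0) S=172.0000: V=(p*·148.3115+(1−p*)·162.9645)/1.13=135.2257; Δ=(148.3115−162.9645)/(233.9200−104.9200)=-0.1136; B=V−Δ·S=154.7632
Self-financing check: at every node Δ·S+B equals the discounted successor values.

(0,0): Delta=-0.1136 Bond=154.7632
(1,0): Delta=0.0207 Bond=160.7942
(1,1): Delta=-0.1402 Bond=181.1137
(2,0): Delta=-2.2597 Bond=327.6480
(2,1): Delta=0.4731 Bond=117.1424
(2,2): Delta=-0.2619 Bond=243.3674
V0=135.2257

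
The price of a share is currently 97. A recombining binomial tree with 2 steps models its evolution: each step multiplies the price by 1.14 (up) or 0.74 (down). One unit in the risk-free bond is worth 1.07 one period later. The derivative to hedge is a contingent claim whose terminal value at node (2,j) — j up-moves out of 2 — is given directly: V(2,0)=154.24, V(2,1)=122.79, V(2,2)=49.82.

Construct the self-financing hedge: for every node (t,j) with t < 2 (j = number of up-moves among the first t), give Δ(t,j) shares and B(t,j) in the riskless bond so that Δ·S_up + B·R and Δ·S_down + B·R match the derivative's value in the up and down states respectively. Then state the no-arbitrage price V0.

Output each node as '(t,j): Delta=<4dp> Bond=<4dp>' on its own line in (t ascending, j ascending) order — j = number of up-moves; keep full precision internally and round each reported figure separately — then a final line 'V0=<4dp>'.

The replicating-portfolio and risk-neutral prices coincide; use p* = (1.07−0.74)/(1.14−0.74) = 0.8250 for the latter.
Terminal payoffs: V(2,0)=154.2400, V(2,1)=122.7900, V(2,2)=49.8200
Node (1,0) S=71.7800: V=(p*·122.7900+(1−p*)·154.2400)/1.07=119.9007; Δ=(122.7900−154.2400)/(81.8292−53.1172)=-1.0954; B=V−Δ·S=198.5257
Node (1,1) S=110.5800: V=(p*·49.8200+(1−p*)·122.7900)/1.07=58.4951; Δ=(49.8200−122.7900)/(126.0612−81.8292)=-1.6497; B=V−Δ·S=240.9201
Node (0,0) S=97.0000: V=(p*·58.4951+(1−p*)·119.9007)/1.07=64.7113; Δ=(58.4951−119.9007)/(110.5800−71.7800)=-1.5826; B=V−Δ·S=218.2253
Root portfolio cost Δ·97+B reproduces V0=64.7113.

(0,0): Delta=-1.5826 Bond=218.2253
(1,0): Delta=-1.0954 Bond=198.5257
(1,1): Delta=-1.6497 Bond=240.9201
V0=64.7113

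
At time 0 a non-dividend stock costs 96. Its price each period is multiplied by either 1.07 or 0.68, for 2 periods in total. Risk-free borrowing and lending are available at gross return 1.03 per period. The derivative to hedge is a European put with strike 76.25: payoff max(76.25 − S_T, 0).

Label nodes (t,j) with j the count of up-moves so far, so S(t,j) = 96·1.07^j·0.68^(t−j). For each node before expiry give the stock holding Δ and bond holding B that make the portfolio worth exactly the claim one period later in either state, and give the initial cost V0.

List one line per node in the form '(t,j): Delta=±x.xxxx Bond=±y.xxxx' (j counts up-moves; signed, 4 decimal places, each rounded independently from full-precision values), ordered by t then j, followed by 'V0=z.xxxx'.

Under the risk-neutral measure, an up-move has probability p* = (R−d)/(u−d) = 0.8974 and values discount at R = 1.03.
Payoff layer (t=2): V(2,0)=31.8596, V(2,1)=6.4004, V(2,2)=0.0000
  t=1,j=0: stock 65.2800 → up 69.8496 (V=6.4004), down 44.3904 (V=31.8596). Price 8.7491; hedge Δ=-1.0000, bond B=74.0291.
  t=1,j=1: stock 102.7200 → up 109.9104 (V=0.0000), down 69.8496 (V=6.4004). Price 0.6373; hedge Δ=-0.1598, bond B=17.0486.
  t=0,j=0: stock 96.0000 → up 102.7200 (V=0.6373), down 65.2800 (V=8.7491). Price 1.4265; hedge Δ=-0.2167, bond B=22.2260.
Self-financing check: at every node Δ·S+B equals the discounted successor values.

(0,0): Delta=-0.2167 Bond=22.2260
(1,0): Delta=-1.0000 Bond=74.0291
(1,1): Delta=-0.1598 Bond=17.0486
V0=1.4265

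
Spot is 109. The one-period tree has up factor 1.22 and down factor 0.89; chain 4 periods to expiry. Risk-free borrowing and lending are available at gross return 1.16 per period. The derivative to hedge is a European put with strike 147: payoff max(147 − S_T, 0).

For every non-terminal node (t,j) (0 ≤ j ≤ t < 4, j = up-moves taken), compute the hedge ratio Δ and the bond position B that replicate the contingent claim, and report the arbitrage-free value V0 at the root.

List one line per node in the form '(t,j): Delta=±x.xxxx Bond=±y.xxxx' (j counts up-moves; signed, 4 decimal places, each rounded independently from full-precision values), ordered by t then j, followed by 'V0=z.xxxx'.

(0,0): Delta=-0.1732 Bond=20.8631
(1,0): Delta=-0.5469 Bond=60.4541
(1,1): Delta=-0.1126 Bond=16.1450
(2,0): Delta=-1.0000 Bond=109.2449
(2,1): Delta=-0.4735 Bond=61.4338
(2,2): Delta=-0.0541 Bond=9.2380
(3,0): Delta=-1.0000 Bond=126.7241
(3,1): Delta=-1.0000 Bond=126.7241
(3,2): Delta=-0.3881 Bond=58.9386
(3,3): Delta=0.0000 Bond=0.0000
V0=1.9821

Under the risk-neutral measure, an up-move has probability p* = (R−d)/(u−d) = 0.8182 and values discount at R = 1.16.
Terminal values V(4,·): V(4,0)=78.6110, V(4,1)=53.2532, V(4,2)=18.4932, V(4,3)=0.0000, V(4,4)=0.0000
(3,0): S=76.8416. Δ = (V_up−V_dn)/(S_up−S_dn) = (53.2532−78.6110)/(93.7468−68.3890) = -1.0000. V = [p*·53.2532 + (1−p*)·78.6110]/1.16 = 49.8825. B = V − Δ·S = 126.7241.
(3,1): S=105.3335. Δ = (V_up−V_dn)/(S_up−S_dn) = (18.4932−53.2532)/(128.5068−93.7468) = -1.0000. V = [p*·18.4932 + (1−p*)·53.2532]/1.16 = 21.3907. B = V − Δ·S = 126.7241.
(3,2): S=144.3897. Δ = (V_up−V_dn)/(S_up−S_dn) = (0.0000−18.4932)/(176.1554−128.5068) = -0.3881. V = [p*·0.0000 + (1−p*)·18.4932]/1.16 = 2.8986. B = V − Δ·S = 58.9386.
(3,3): S=197.9274. Δ = (V_up−V_dn)/(S_up−S_dn) = (0.0000−0.0000)/(241.4715−176.1554) = 0.0000. V = [p*·0.0000 + (1−p*)·0.0000]/1.16 = 0.0000. B = V − Δ·S = 0.0000.
(2,0): S=86.3389. Δ = (V_up−V_dn)/(S_up−S_dn) = (21.3907−49.8825)/(105.3335−76.8416) = -1.0000. V = [p*·21.3907 + (1−p*)·49.8825]/1.16 = 22.9060. B = V − Δ·S = 109.2449.
(2,1): S=118.3522. Δ = (V_up−V_dn)/(S_up−S_dn) = (2.8986−21.3907)/(144.3897−105.3335) = -0.4735. V = [p*·2.8986 + (1−p*)·21.3907]/1.16 = 5.3973. B = V − Δ·S = 61.4338.
(2,2): S=162.2356. Δ = (V_up−V_dn)/(S_up−S_dn) = (0.0000−2.8986)/(197.9274−144.3897) = -0.0541. V = [p*·0.0000 + (1−p*)·2.8986]/1.16 = 0.4543. B = V − Δ·S = 9.2380.
(1,0): S=97.0100. Δ = (V_up−V_dn)/(S_up−S_dn) = (5.3973−22.9060)/(118.3522−86.3389) = -0.5469. V = [p*·5.3973 + (1−p*)·22.9060]/1.16 = 7.3971. B = V − Δ·S = 60.4541.
(1,1): S=132.9800. Δ = (V_up−V_dn)/(S_up−S_dn) = (0.4543−5.3973)/(162.2356−118.3522) = -0.1126. V = [p*·0.4543 + (1−p*)·5.3973]/1.16 = 1.1664. B = V − Δ·S = 16.1450.
(0,0): S=109.0000. Δ = (V_up−V_dn)/(S_up−S_dn) = (1.1664−7.3971)/(132.9800−97.0100) = -0.1732. V = [p*·1.1664 + (1−p*)·7.3971]/1.16 = 1.9821. B = V − Δ·S = 20.8631.
Check: Δ(0,0)·S0 + B(0,0) = 1.9821 = V0.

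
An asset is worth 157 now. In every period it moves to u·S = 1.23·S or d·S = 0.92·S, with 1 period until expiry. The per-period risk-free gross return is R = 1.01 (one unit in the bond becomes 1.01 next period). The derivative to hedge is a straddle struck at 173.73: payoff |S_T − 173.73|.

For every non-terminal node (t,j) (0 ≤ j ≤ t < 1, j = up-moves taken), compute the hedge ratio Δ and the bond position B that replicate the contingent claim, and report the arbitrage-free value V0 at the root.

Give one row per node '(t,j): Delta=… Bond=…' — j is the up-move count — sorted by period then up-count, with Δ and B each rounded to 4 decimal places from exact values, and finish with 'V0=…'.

(0,0): Delta=-0.2036 Bond=58.1191
V0=26.1514

Risk-neutral probability p* = (R−d)/(u−d) = (1.01−0.92)/(1.23−0.92) = 0.2903.
Terminal payoffs: V(1,0)=29.2900, V(1,1)=19.3800
Node (0,0) S=157.0000: V=(p*·19.3800+(1−p*)·29.2900)/1.01=26.1514; Δ=(19.3800−29.2900)/(193.1100−144.4400)=-0.2036; B=V−Δ·S=58.1191
Self-financing check: at every node Δ·S+B equals the discounted successor values.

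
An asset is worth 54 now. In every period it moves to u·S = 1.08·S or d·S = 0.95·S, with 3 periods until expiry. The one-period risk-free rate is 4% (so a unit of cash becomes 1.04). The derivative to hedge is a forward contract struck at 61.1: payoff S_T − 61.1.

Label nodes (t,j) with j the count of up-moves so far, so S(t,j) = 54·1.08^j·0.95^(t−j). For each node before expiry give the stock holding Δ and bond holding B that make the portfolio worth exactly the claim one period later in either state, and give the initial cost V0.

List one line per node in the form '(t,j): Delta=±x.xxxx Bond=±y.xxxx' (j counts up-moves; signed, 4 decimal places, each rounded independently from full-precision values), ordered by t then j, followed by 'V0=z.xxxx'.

No-arbitrage ⇒ martingale measure with p* = (R−d)/(u−d) = 0.6923.
At expiry t=3: V(3,0)=-14.8018, V(3,1)=-8.4662, V(3,2)=-1.2637, V(3,3)=6.9244
(2,0): S=48.7350. Δ = (V_up−V_dn)/(S_up−S_dn) = (-8.4662−-14.8018)/(52.6338−46.2982) = 1.0000. V = [p*·-8.4662 + (1−p*)·-14.8018]/1.04 = -10.0150. B = V − Δ·S = -58.7500.
(2,1): S=55.4040. Δ = (V_up−V_dn)/(S_up−S_dn) = (-1.2637−-8.4662)/(59.8363−52.6338) = 1.0000. V = [p*·-1.2637 + (1−p*)·-8.4662]/1.04 = -3.3460. B = V − Δ·S = -58.7500.
(2,2): S=62.9856. Δ = (V_up−V_dn)/(S_up−S_dn) = (6.9244−-1.2637)/(68.0244−59.8363) = 1.0000. V = [p*·6.9244 + (1−p*)·-1.2637]/1.04 = 4.2356. B = V − Δ·S = -58.7500.
(1,0): S=51.3000. Δ = (V_up−V_dn)/(S_up−S_dn) = (-3.3460−-10.0150)/(55.4040−48.7350) = 1.0000. V = [p*·-3.3460 + (1−p*)·-10.0150]/1.04 = -5.1904. B = V − Δ·S = -56.4904.
(1,1): S=58.3200. Δ = (V_up−V_dn)/(S_up−S_dn) = (4.2356−-3.3460)/(62.9856−55.4040) = 1.0000. V = [p*·4.2356 + (1−p*)·-3.3460]/1.04 = 1.8296. B = V − Δ·S = -56.4904.
(0,0): S=54.0000. Δ = (V_up−V_dn)/(S_up−S_dn) = (1.8296−-5.1904)/(58.3200−51.3000) = 1.0000. V = [p*·1.8296 + (1−p*)·-5.1904]/1.04 = -0.3177. B = V − Δ·S = -54.3177.
Each (Δ,B) replicates both successor values, so the strategy is self-financing and V0 is arbitrage-free.

(0,0): Delta=1.0000 Bond=-54.3177
(1,0): Delta=1.0000 Bond=-56.4904
(1,1): Delta=1.0000 Bond=-56.4904
(2,0): Delta=1.0000 Bond=-58.7500
(2,1): Delta=1.0000 Bond=-58.7500
(2,2): Delta=1.0000 Bond=-58.7500
V0=-0.3177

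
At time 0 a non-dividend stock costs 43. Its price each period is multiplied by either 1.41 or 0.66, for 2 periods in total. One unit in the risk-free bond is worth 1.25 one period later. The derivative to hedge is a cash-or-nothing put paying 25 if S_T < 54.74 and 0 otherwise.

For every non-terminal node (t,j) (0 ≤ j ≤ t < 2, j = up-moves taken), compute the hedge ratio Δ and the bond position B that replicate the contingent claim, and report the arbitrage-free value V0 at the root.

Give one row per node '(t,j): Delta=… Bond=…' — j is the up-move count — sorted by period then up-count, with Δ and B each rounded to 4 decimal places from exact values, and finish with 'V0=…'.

(0,0): Delta=-0.4879 Bond=27.0763
(1,0): Delta=0.0000 Bond=20.0000
(1,1): Delta=-0.5498 Bond=37.6000
V0=6.0985

The replicating-portfolio and risk-neutral prices coincide; use p* = (1.25−0.66)/(1.41−0.66) = 0.7867 for the latter.
Terminal values V(2,·): V(2,0)=25.0000, V(2,1)=25.0000, V(2,2)=0.0000
(1,0): S=28.3800. Δ = (V_up−V_dn)/(S_up−S_dn) = (25.0000−25.0000)/(40.0158−18.7308) = 0.0000. V = [p*·25.0000 + (1−p*)·25.0000]/1.25 = 20.0000. B = V − Δ·S = 20.0000.
(1,1): S=60.6300. Δ = (V_up−V_dn)/(S_up−S_dn) = (0.0000−25.0000)/(85.4883−40.0158) = -0.5498. V = [p*·0.0000 + (1−p*)·25.0000]/1.25 = 4.2667. B = V − Δ·S = 37.6000.
(0,0): S=43.0000. Δ = (V_up−V_dn)/(S_up−S_dn) = (4.2667−20.0000)/(60.6300−28.3800) = -0.4879. V = [p*·4.2667 + (1−p*)·20.0000]/1.25 = 6.0985. B = V − Δ·S = 27.0763.
Root portfolio cost Δ·43+B reproduces V0=6.0985.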